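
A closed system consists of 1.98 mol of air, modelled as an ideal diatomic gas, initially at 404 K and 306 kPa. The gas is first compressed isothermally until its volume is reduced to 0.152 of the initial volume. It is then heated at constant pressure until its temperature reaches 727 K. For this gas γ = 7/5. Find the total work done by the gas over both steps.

V₁ = nRT₁/P₁ = 1.98×8.314×404/306 = 21.7 L.
Step 1 — Isothermal: T stays 404 K; PV = const ⇒ V₂ = 3.30 L, P₂ = 2010 kPa.
ΔU = 0 (ideal gas, T constant).
W = nRT ln(V₂/V₁) = 1.98×8.314×404×ln(0.152) = -12500 J.
Q = ΔU + W = -12500 J.
State after step 1: P = 2010 kPa, V = 3.30 L, T = 404 K.
Step 2 — Isobaric: P stays 2010 kPa; V/T = const ⇒ T₂ = 727 K, V₂ = 5.94 L.
W = PΔV = 2010×(5.94−3.30) kPa·L = 5320 J.
ΔU = nCvΔT = 1.98×20.8×(727−404) = 13300 J.
Q = ΔU + W = nCpΔT = 18600 J.
Net over both steps: W = -7210 J, Q = 6080 J, ΔU = 13300 J.

-7210 J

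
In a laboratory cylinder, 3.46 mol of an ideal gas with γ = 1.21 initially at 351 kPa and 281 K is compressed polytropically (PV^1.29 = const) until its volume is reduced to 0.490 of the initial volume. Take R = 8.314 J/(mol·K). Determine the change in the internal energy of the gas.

8850 J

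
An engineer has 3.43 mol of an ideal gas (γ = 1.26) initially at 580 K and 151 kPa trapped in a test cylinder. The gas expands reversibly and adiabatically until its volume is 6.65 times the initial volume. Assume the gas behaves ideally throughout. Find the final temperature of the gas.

354 K

V₁ = nRT₁/P₁ = 3.43×8.314×580/151 = 110 L.
Adiabatic: TV^(γ−1) = const ⇒ T₂ = 580×(0.150)^0.260 = 354 K; PV^γ = const ⇒ P₂ = 13.9 kPa.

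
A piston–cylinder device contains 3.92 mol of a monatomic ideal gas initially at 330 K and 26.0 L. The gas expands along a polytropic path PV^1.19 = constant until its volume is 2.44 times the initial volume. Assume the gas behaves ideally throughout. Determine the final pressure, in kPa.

P₁ = nRT₁/V₁ = 3.92×8.314×330/26.0 = 414 kPa.
Polytropic n=1.19: T₂ = T₁(V₁/V₂)^(n−1) = 330×(0.410)^0.19 = 279 K; P₂ = P₁(V₁/V₂)^n = 143 kPa.

143 kPa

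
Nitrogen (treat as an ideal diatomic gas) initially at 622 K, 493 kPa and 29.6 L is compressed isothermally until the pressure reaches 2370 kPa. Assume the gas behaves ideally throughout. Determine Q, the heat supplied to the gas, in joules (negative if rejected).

-22900 J

n = P₁V₁/(RT₁) = 493×29.6/(8.314×622) = 2.82 mol.
Isothermal: T stays 622 K; PV = const ⇒ V₂ = 6.16 L, P₂ = 2370 kPa.
ΔU = 0 (ideal gas, T constant).
W = nRT ln(V₂/V₁) = 2.82×8.314×622×ln(0.208) = -22900 J.
Q = ΔU + W = -22900 J.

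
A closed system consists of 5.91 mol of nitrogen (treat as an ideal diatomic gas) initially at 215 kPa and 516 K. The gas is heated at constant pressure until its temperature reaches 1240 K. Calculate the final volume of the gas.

V₁ = nRT₁/P₁ = 5.91×8.314×516/215 = 118 L.
Isobaric: P stays 215 kPa; V/T = const ⇒ T₂ = 1240 K, V₂ = 283 L.

283 L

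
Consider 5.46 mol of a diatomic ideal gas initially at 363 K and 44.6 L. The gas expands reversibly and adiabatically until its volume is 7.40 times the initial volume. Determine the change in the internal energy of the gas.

P₁ = nRT₁/V₁ = 5.46×8.314×363/44.6 = 369 kPa.
Adiabatic: TV^(γ−1) = const ⇒ T₂ = 363×(0.135)^0.400 = 163 K; PV^γ = const ⇒ P₂ = 22.4 kPa.
For an ideal gas ΔU = nCvΔT with Cv = (5/2)R = 20.8 J/(mol·K).
ΔU = 5.46×20.8×(163−363) = -22700 J.

-22700 J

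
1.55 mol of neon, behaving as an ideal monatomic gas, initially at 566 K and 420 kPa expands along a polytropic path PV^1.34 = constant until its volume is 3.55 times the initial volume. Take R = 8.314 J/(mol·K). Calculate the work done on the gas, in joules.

-7510 J

V₁ = nRT₁/P₁ = 1.55×8.314×566/420 = 17.4 L.
Polytropic n=1.34: T₂ = T₁(V₁/V₂)^(n−1) = 566×(0.282)^0.34 = 368 K; P₂ = P₁(V₁/V₂)^n = 76.9 kPa.
W = (P₁V₁−P₂V₂)/(n−1) = (420×17.4−76.9×61.7)/0.34 = 7510 J.
Work done on the gas = −W_by = -7510 J.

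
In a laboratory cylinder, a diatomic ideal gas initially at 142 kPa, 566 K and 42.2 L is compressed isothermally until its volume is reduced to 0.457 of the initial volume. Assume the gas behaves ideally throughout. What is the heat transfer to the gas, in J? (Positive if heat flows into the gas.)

-4690 J

n = P₁V₁/(RT₁) = 142×42.2/(8.314×566) = 1.27 mol.
Isothermal: T stays 566 K; PV = const ⇒ V₂ = 19.3 L, P₂ = 311 kPa.
ΔU = 0 (ideal gas, T constant).
W = nRT ln(V₂/V₁) = 1.27×8.314×566×ln(0.457) = -4690 J.
Q = ΔU + W = -4690 J.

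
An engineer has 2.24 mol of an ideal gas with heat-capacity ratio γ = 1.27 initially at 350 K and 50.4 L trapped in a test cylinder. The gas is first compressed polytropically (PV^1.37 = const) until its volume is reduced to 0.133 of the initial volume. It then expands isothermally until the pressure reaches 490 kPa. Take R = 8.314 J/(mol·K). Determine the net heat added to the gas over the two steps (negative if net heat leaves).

P₁ = nRT₁/V₁ = 2.24×8.314×350/50.4 = 129 kPa.
Step 1 — Polytropic n=1.37: T₂ = T₁(V₁/V₂)^(n−1) = 350×(7.52)^0.37 = 738 K; P₂ = P₁(V₁/V₂)^n = 2050 kPa.
W = (P₁V₁−P₂V₂)/(n−1) = (129×50.4−2050×6.70)/0.37 = -19500 J.
ΔU = nCvΔT = 2.24×30.8×(738−350) = 26800 J.
Q = ΔU + W = 7240 J.
State after step 1: P = 2050 kPa, V = 6.70 L, T = 738 K.
Step 2 — Isothermal: T stays 738 K; PV = const ⇒ V₂ = 28.1 L, P₂ = 490 kPa.
ΔU = 0 (ideal gas, T constant).
W = nRT ln(V₂/V₁) = 2.24×8.314×738×ln(4.19) = 19700 J.
Q = ΔU + W = 19700 J.
Net over both steps: W = 142 J, Q = 26900 J, ΔU = 26800 J.

26900 J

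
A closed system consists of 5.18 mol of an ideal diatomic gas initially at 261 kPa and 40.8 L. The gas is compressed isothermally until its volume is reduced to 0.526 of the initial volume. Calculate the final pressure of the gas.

T₁ = P₁V₁/(nR) = 261×40.8/(5.18×8.314) = 247 K.
Isothermal: T stays 247 K; PV = const ⇒ V₂ = 21.5 L, P₂ = 496 kPa.

496 kPa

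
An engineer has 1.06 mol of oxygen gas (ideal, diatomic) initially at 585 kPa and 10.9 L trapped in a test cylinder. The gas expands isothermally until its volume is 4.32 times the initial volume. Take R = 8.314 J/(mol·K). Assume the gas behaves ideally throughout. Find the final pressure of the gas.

135 kPa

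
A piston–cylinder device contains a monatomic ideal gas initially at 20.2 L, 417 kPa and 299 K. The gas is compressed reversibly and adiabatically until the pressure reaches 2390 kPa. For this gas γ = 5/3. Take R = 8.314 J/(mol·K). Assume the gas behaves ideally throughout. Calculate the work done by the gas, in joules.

-12800 J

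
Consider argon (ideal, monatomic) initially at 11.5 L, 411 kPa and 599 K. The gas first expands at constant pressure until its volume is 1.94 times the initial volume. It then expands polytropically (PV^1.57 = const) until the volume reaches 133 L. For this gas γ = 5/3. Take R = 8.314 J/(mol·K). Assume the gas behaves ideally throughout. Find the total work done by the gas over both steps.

14700 J

n = P₁V₁/(RT₁) = 411×11.5/(8.314×599) = 0.949 mol.
Step 1 — Isobaric: P stays 411 kPa; V/T = const ⇒ T₂ = 1160 K, V₂ = 22.3 L.
W = PΔV = 411×(22.3−11.5) kPa·L = 4440 J.
ΔU = nCvΔT = 0.949×12.5×(1160−599) = 6660 J.
Q = ΔU + W = nCpΔT = 11100 J.
State after step 1: P = 411 kPa, V = 22.3 L, T = 1160 K.
Step 2 — Polytropic n=1.57: T₂ = T₁(V₁/V₂)^(n−1) = 1160×(0.168)^0.57 = 420 K; P₂ = P₁(V₁/V₂)^n = 24.9 kPa.
W = (P₁V₁−P₂V₂)/(n−1) = (411×22.3−24.9×133)/0.57 = 10300 J.
ΔU = nCvΔT = 0.949×12.5×(420−1160) = -8780 J.
Q = ΔU + W = 1490 J.
Net over both steps: W = 14700 J, Q = 12600 J, ΔU = -2120 J.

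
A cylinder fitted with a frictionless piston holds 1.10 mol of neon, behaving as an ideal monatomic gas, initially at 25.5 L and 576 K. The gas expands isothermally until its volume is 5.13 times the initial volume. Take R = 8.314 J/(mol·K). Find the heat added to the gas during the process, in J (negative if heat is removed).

8610 J

P₁ = nRT₁/V₁ = 1.10×8.314×576/25.5 = 207 kPa.
Isothermal: T stays 576 K; PV = const ⇒ V₂ = 131 L, P₂ = 40.3 kPa.
ΔU = 0 (ideal gas, T constant).
W = nRT ln(V₂/V₁) = 1.10×8.314×576×ln(5.13) = 8610 J.
Q = ΔU + W = 8610 J.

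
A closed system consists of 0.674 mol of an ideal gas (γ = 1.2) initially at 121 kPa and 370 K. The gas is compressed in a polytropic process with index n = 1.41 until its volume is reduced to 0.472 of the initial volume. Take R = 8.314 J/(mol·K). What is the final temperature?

V₁ = nRT₁/P₁ = 0.674×8.314×370/121 = 17.1 L.
Polytropic n=1.41: T₂ = T₁(V₁/V₂)^(n−1) = 370×(2.12)^0.41 = 503 K; P₂ = P₁(V₁/V₂)^n = 349 kPa.

503 K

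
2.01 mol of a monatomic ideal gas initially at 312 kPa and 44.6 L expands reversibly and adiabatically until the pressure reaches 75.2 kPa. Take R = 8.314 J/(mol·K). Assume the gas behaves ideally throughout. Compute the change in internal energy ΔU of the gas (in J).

-9060 J

T₁ = P₁V₁/(nR) = 312×44.6/(2.01×8.314) = 833 K.
Adiabatic: T₂/T₁ = (P₂/P₁)^((γ−1)/γ) ⇒ T₂ = 833×(0.241)^0.400 = 471 K; V₂ = 105 L.
For an ideal gas ΔU = nCvΔT with Cv = (3/2)R = 12.5 J/(mol·K).
ΔU = 2.01×12.5×(471−833) = -9060 J.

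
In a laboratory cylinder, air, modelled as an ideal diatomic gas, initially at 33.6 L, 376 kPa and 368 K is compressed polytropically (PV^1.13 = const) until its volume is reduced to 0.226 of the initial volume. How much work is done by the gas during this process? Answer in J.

-20700 J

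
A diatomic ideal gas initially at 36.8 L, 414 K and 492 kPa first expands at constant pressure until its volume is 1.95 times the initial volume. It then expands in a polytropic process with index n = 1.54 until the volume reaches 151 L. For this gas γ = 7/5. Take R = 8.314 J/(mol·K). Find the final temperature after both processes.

n = P₁V₁/(RT₁) = 492×36.8/(8.314×414) = 5.26 mol.
Step 1 — Isobaric: P stays 492 kPa; V/T = const ⇒ T₂ = 807 K, V₂ = 71.8 L.
W = PΔV = 492×(71.8−36.8) kPa·L = 17200 J.
ΔU = nCvΔT = 5.26×20.8×(807−414) = 43000 J.
Q = ΔU + W = nCpΔT = 60200 J.
State after step 1: P = 492 kPa, V = 71.8 L, T = 807 K.
Step 2 — Polytropic n=1.54: T₂ = T₁(V₁/V₂)^(n−1) = 807×(0.475)^0.54 = 540 K; P₂ = P₁(V₁/V₂)^n = 156 kPa.
W = (P₁V₁−P₂V₂)/(n−1) = (492×71.8−156×151)/0.54 = 21600 J.
ΔU = nCvΔT = 5.26×20.8×(540−807) = -29200 J.
Q = ΔU + W = -7570 J.
Net over both steps: W = 38800 J, Q = 52600 J, ΔU = 13800 J.

540 K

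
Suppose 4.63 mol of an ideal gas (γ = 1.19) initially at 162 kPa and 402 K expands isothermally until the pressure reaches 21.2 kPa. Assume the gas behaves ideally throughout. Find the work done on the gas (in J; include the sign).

-31500 J

V₁ = nRT₁/P₁ = 4.63×8.314×402/162 = 95.5 L.
Isothermal: T stays 402 K; PV = const ⇒ V₂ = 730 L, P₂ = 21.2 kPa.
W = nRT ln(V₂/V₁) = 4.63×8.314×402×ln(7.64) = 31500 J.
Work done on the gas = −W_by = -31500 J.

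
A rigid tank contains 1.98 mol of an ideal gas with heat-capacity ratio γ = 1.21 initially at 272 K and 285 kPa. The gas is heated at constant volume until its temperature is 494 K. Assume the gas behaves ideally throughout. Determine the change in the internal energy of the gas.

17400 J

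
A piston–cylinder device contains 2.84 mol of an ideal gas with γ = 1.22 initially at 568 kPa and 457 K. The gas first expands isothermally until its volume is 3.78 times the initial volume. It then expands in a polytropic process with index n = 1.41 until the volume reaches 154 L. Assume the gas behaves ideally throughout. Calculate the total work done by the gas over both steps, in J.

21400 J

V₁ = nRT₁/P₁ = 2.84×8.314×457/568 = 19.0 L.
Step 1 — Isothermal: T stays 457 K; PV = const ⇒ V₂ = 71.8 L, P₂ = 150 kPa.
ΔU = 0 (ideal gas, T constant).
W = nRT ln(V₂/V₁) = 2.84×8.314×457×ln(3.78) = 14300 J.
Q = ΔU + W = 14300 J.
State after step 1: P = 150 kPa, V = 71.8 L, T = 457 K.
Step 2 — Polytropic n=1.41: T₂ = T₁(V₁/V₂)^(n−1) = 457×(0.466)^0.41 = 334 K; P₂ = P₁(V₁/V₂)^n = 51.2 kPa.
W = (P₁V₁−P₂V₂)/(n−1) = (150×71.8−51.2×154)/0.41 = 7070 J.
ΔU = nCvΔT = 2.84×37.8×(334−457) = -13200 J.
Q = ΔU + W = -6110 J.
Net over both steps: W = 21400 J, Q = 8240 J, ΔU = -13200 J.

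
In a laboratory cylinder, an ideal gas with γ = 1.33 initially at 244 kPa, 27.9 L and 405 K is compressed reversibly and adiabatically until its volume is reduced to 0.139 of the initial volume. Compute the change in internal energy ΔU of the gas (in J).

18900 J

n = P₁V₁/(RT₁) = 244×27.9/(8.314×405) = 2.02 mol.
Adiabatic: TV^(γ−1) = const ⇒ T₂ = 405×(7.19)^0.330 = 777 K; PV^γ = const ⇒ P₂ = 3370 kPa.
For an ideal gas ΔU = nCvΔT with Cv = R/(γ−1) = 25.2 J/(mol·K).
ΔU = 2.02×25.2×(777−405) = 18900 J.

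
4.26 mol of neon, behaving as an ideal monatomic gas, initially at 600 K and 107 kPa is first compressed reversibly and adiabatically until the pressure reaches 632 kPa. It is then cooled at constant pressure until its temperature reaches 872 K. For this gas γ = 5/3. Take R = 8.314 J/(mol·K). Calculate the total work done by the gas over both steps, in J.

-45300 J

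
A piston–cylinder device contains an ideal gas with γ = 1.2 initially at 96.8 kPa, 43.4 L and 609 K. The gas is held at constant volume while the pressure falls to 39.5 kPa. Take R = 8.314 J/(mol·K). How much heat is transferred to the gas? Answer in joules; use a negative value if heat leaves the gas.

n = P₁V₁/(RT₁) = 96.8×43.4/(8.314×609) = 0.830 mol.
Isochoric: V stays 43.4 L; P/T = const ⇒ T₂ = 249 K, P₂ = 39.5 kPa.
W = 0 (no volume change).
ΔU = nCvΔT = 0.830×41.6×(249−609) = -12400 J.
Q = ΔU = -12400 J.

-12400 J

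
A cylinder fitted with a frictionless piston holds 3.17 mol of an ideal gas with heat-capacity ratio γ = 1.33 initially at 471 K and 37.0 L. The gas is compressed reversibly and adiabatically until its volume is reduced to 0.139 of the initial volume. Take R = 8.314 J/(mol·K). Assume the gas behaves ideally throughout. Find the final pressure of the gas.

4630 kPa

P₁ = nRT₁/V₁ = 3.17×8.314×471/37.0 = 335 kPa.
Adiabatic: TV^(γ−1) = const ⇒ T₂ = 471×(7.19)^0.330 = 903 K; PV^γ = const ⇒ P₂ = 4630 kPa.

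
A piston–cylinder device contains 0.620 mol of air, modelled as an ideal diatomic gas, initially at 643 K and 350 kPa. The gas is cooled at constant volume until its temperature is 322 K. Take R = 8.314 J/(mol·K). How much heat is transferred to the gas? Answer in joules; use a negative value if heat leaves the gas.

V₁ = nRT₁/P₁ = 0.620×8.314×643/350 = 9.47 L.
Isochoric: V stays 9.47 L; P/T = const ⇒ T₂ = 322 K, P₂ = 175 kPa.
W = 0 (no volume change).
ΔU = nCvΔT = 0.620×20.8×(322−643) = -4140 J.
Q = ΔU = -4140 J.

-4140 J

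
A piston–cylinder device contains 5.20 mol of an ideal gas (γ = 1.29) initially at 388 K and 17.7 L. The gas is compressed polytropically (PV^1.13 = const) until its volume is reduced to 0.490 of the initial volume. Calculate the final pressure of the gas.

2120 kPa

P₁ = nRT₁/V₁ = 5.20×8.314×388/17.7 = 948 kPa.
Polytropic n=1.13: T₂ = T₁(V₁/V₂)^(n−1) = 388×(2.04)^0.13 = 426 K; P₂ = P₁(V₁/V₂)^n = 2120 kPa.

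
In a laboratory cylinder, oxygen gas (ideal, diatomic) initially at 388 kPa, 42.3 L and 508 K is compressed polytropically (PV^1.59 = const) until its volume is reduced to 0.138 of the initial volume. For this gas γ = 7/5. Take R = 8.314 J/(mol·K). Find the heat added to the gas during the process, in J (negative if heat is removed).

n = P₁V₁/(RT₁) = 388×42.3/(8.314×508) = 3.89 mol.
Polytropic n=1.59: T₂ = T₁(V₁/V₂)^(n−1) = 508×(7.25)^0.59 = 1630 K; P₂ = P₁(V₁/V₂)^n = 9050 kPa.
W = (P₁V₁−P₂V₂)/(n−1) = (388×42.3−9050×5.84)/0.59 = -61700 J.
ΔU = nCvΔT = 3.89×20.8×(1630−508) = 91000 J.
Q = ΔU + W = 29300 J.

29300 J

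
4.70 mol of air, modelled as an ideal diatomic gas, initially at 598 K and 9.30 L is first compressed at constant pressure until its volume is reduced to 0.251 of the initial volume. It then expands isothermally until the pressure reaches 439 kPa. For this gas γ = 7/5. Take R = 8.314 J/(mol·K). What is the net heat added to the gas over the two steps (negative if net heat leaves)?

-51000 J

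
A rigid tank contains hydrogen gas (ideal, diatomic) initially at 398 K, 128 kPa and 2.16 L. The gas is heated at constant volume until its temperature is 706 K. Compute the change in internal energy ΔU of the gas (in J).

535 J

n = P₁V₁/(RT₁) = 128×2.16/(8.314×398) = 0.0836 mol.
Isochoric: V stays 2.16 L; P/T = const ⇒ T₂ = 706 K, P₂ = 227 kPa.
For an ideal gas ΔU = nCvΔT with Cv = (5/2)R = 20.8 J/(mol·K).
ΔU = 0.0836×20.8×(706−398) = 535 J.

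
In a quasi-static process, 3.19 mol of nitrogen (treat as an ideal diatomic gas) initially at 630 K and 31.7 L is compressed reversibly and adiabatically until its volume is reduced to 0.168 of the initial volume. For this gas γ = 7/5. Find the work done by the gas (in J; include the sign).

-43500 J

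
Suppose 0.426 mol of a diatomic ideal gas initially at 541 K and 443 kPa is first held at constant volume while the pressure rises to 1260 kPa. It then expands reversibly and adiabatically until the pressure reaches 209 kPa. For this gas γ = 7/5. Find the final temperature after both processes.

921 K

V₁ = nRT₁/P₁ = 0.426×8.314×541/443 = 4.33 L.
Step 1 — Isochoric: V stays 4.33 L; P/T = const ⇒ T₂ = 1540 K, P₂ = 1260 kPa.
W = 0 (no volume change).
ΔU = nCvΔT = 0.426×20.8×(1540−541) = 8830 J.
Q = ΔU = 8830 J.
State after step 1: P = 1260 kPa, V = 4.33 L, T = 1540 K.
Step 2 — Adiabatic: T₂/T₁ = (P₂/P₁)^((γ−1)/γ) ⇒ T₂ = 1540×(0.166)^0.286 = 921 K; V₂ = 15.6 L.
ΔU = nCvΔT = 0.426×20.8×(921−1540) = -5470 J.
Q = 0 for an adiabatic process, so W = −ΔU = 5470 J.
Net over both steps: W = 5470 J, Q = 8830 J, ΔU = 3360 J.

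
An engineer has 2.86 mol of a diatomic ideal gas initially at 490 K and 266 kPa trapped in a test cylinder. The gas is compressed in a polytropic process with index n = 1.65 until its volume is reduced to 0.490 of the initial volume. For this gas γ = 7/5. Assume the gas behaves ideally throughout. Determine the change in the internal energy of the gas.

V₁ = nRT₁/P₁ = 2.86×8.314×490/266 = 43.8 L.
Polytropic n=1.65: T₂ = T₁(V₁/V₂)^(n−1) = 490×(2.04)^0.65 = 779 K; P₂ = P₁(V₁/V₂)^n = 863 kPa.
For an ideal gas ΔU = nCvΔT with Cv = (5/2)R = 20.8 J/(mol·K).
ΔU = 2.86×20.8×(779−490) = 17200 J.

17200 J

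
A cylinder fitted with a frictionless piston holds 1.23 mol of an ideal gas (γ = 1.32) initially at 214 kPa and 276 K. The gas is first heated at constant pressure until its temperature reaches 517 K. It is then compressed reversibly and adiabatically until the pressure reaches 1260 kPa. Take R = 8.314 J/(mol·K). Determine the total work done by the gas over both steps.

V₁ = nRT₁/P₁ = 1.23×8.314×276/214 = 13.2 L.
Step 1 — Isobaric: P stays 214 kPa; V/T = const ⇒ T₂ = 517 K, V₂ = 24.7 L.
W = PΔV = 214×(24.7−13.2) kPa·L = 2460 J.
ΔU = nCvΔT = 1.23×26.0×(517−276) = 7700 J.
Q = ΔU + W = nCpΔT = 10200 J.
State after step 1: P = 214 kPa, V = 24.7 L, T = 517 K.
Step 2 — Adiabatic: T₂/T₁ = (P₂/P₁)^((γ−1)/γ) ⇒ T₂ = 517×(5.89)^0.242 = 795 K; V₂ = 6.45 L.
ΔU = nCvΔT = 1.23×26.0×(795−517) = 8870 J.
Q = 0 for an adiabatic process, so W = −ΔU = -8870 J.
Net over both steps: W = -6410 J, Q = 10200 J, ΔU = 16600 J.

-6410 J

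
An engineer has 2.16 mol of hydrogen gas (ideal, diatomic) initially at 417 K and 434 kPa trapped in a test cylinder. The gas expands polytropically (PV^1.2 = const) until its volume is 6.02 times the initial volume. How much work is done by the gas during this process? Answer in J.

11300 J

V₁ = nRT₁/P₁ = 2.16×8.314×417/434 = 17.3 L.
Polytropic n=1.2: T₂ = T₁(V₁/V₂)^(n−1) = 417×(0.166)^0.20 = 291 K; P₂ = P₁(V₁/V₂)^n = 50.3 kPa.
W = (P₁V₁−P₂V₂)/(n−1) = (434×17.3−50.3×104)/0.20 = 11300 J.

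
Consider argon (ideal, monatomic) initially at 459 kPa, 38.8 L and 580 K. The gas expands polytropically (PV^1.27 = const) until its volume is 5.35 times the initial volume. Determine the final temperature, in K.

Polytropic n=1.27: T₂ = T₁(V₁/V₂)^(n−1) = 580×(0.187)^0.27 = 369 K; P₂ = P₁(V₁/V₂)^n = 54.6 kPa.

369 K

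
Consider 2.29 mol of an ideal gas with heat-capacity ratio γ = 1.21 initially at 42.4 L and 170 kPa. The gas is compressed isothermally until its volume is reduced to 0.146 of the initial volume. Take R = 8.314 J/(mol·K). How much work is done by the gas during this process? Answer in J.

T₁ = P₁V₁/(nR) = 170×42.4/(2.29×8.314) = 379 K.
Isothermal: T stays 379 K; PV = const ⇒ V₂ = 6.19 L, P₂ = 1160 kPa.
W = nRT ln(V₂/V₁) = 2.29×8.314×379×ln(0.146) = -13900 J.

-13900 J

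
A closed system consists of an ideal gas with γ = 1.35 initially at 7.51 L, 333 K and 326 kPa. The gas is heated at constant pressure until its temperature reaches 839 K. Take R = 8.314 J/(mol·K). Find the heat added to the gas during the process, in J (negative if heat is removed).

14300 J

n = P₁V₁/(RT₁) = 326×7.51/(8.314×333) = 0.884 mol.
Isobaric: P stays 326 kPa; V/T = const ⇒ T₂ = 839 K, V₂ = 18.9 L.
W = PΔV = 326×(18.9−7.51) kPa·L = 3720 J.
ΔU = nCvΔT = 0.884×23.8×(839−333) = 10600 J.
Q = ΔU + W = nCpΔT = 14300 J.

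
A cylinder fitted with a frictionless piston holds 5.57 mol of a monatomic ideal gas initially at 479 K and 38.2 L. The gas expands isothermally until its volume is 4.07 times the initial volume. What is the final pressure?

P₁ = nRT₁/V₁ = 5.57×8.314×479/38.2 = 581 kPa.
Isothermal: T stays 479 K; PV = const ⇒ V₂ = 155 L, P₂ = 143 kPa.

143 kPa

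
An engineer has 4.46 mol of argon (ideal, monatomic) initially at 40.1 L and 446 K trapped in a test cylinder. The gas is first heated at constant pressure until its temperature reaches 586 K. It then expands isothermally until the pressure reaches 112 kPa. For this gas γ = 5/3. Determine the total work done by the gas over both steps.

33500 J

P₁ = nRT₁/V₁ = 4.46×8.314×446/40.1 = 412 kPa.
Step 1 — Isobaric: P stays 412 kPa; V/T = const ⇒ T₂ = 586 K, V₂ = 52.7 L.
W = PΔV = 412×(52.7−40.1) kPa·L = 5190 J.
ΔU = nCvΔT = 4.46×12.5×(586−446) = 7790 J.
Q = ΔU + W = nCpΔT = 13000 J.
State after step 1: P = 412 kPa, V = 52.7 L, T = 586 K.
Step 2 — Isothermal: T stays 586 K; PV = const ⇒ V₂ = 194 L, P₂ = 112 kPa.
ΔU = 0 (ideal gas, T constant).
W = nRT ln(V₂/V₁) = 4.46×8.314×586×ln(3.68) = 28300 J.
Q = ΔU + W = 28300 J.
Net over both steps: W = 33500 J, Q = 41300 J, ΔU = 7790 J.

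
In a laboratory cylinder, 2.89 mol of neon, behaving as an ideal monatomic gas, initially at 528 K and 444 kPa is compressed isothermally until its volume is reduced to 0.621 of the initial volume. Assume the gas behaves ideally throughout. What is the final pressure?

715 kPa

V₁ = nRT₁/P₁ = 2.89×8.314×528/444 = 28.6 L.
Isothermal: T stays 528 K; PV = const ⇒ V₂ = 17.7 L, P₂ = 715 kPa.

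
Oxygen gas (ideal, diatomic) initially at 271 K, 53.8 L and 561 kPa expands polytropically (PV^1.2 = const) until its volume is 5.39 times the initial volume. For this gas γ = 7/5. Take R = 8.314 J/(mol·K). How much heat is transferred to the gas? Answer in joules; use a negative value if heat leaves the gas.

n = P₁V₁/(RT₁) = 561×53.8/(8.314×271) = 13.4 mol.
Polytropic n=1.2: T₂ = T₁(V₁/V₂)^(n−1) = 271×(0.186)^0.20 = 193 K; P₂ = P₁(V₁/V₂)^n = 74.3 kPa.
W = (P₁V₁−P₂V₂)/(n−1) = (561×53.8−74.3×290)/0.20 = 43200 J.
ΔU = nCvΔT = 13.4×20.8×(193−271) = -21600 J.
Q = ΔU + W = 21600 J.

21600 J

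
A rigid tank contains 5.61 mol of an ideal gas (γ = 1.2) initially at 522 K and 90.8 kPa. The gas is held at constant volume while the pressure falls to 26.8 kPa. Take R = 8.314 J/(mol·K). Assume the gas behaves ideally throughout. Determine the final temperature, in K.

V₁ = nRT₁/P₁ = 5.61×8.314×522/90.8 = 268 L.
Isochoric: V stays 268 L; P/T = const ⇒ T₂ = 154 K, P₂ = 26.8 kPa.

154 K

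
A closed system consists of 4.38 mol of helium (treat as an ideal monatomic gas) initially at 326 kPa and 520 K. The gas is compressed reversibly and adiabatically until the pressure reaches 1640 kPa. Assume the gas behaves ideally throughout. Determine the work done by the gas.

V₁ = nRT₁/P₁ = 4.38×8.314×520/326 = 58.1 L.
Adiabatic: T₂/T₁ = (P₂/P₁)^((γ−1)/γ) ⇒ T₂ = 520×(5.03)^0.400 = 992 K; V₂ = 22.0 L.
ΔU = nCvΔT = 4.38×12.5×(992−520) = 25800 J.
Q = 0 for an adiabatic process, so W = −ΔU = -25800 J.

-25800 J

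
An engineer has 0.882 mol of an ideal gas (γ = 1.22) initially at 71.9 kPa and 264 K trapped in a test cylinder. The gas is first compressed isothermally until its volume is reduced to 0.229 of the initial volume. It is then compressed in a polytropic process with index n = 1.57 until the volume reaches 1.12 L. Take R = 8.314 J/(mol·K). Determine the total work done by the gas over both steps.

-8440 J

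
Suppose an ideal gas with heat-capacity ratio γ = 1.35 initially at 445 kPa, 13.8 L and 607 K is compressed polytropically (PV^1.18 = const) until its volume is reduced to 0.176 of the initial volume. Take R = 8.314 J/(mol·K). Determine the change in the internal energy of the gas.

n = P₁V₁/(RT₁) = 445×13.8/(8.314×607) = 1.22 mol.
Polytropic n=1.18: T₂ = T₁(V₁/V₂)^(n−1) = 607×(5.68)^0.18 = 830 K; P₂ = P₁(V₁/V₂)^n = 3460 kPa.
For an ideal gas ΔU = nCvΔT with Cv = R/(γ−1) = 23.8 J/(mol·K).
ΔU = 1.22×23.8×(830−607) = 6440 J.

6440 J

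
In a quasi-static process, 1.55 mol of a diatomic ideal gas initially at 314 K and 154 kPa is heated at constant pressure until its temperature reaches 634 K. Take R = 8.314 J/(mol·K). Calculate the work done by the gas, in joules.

4120 J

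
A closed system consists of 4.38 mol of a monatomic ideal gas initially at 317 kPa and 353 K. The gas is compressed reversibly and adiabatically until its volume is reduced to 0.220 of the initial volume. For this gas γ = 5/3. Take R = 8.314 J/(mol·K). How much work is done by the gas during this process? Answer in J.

-33600 J

V₁ = nRT₁/P₁ = 4.38×8.314×353/317 = 40.6 L.
Adiabatic: TV^(γ−1) = const ⇒ T₂ = 353×(4.55)^0.667 = 969 K; PV^γ = const ⇒ P₂ = 3950 kPa.
ΔU = nCvΔT = 4.38×12.5×(969−353) = 33600 J.
Q = 0 for an adiabatic process, so W = −ΔU = -33600 J.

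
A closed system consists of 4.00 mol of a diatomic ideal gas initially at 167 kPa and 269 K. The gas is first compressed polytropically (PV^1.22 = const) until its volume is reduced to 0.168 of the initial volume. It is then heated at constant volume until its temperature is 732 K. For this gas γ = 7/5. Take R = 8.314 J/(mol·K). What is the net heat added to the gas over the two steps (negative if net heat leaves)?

V₁ = nRT₁/P₁ = 4.00×8.314×269/167 = 53.6 L.
Step 1 — Polytropic n=1.22: T₂ = T₁(V₁/V₂)^(n−1) = 269×(5.95)^0.22 = 398 K; P₂ = P₁(V₁/V₂)^n = 1470 kPa.
W = (P₁V₁−P₂V₂)/(n−1) = (167×53.6−1470×9.00)/0.22 = -19500 J.
ΔU = nCvΔT = 4.00×20.8×(398−269) = 10700 J.
Q = ΔU + W = -8790 J.
State after step 1: P = 1470 kPa, V = 9.00 L, T = 398 K.
Step 2 — Isochoric: V stays 9.00 L; P/T = const ⇒ T₂ = 732 K, P₂ = 2700 kPa.
W = 0 (no volume change).
ΔU = nCvΔT = 4.00×20.8×(732−398) = 27700 J.
Q = ΔU = 27700 J.
Net over both steps: W = -19500 J, Q = 19000 J, ΔU = 38500 J.

19000 J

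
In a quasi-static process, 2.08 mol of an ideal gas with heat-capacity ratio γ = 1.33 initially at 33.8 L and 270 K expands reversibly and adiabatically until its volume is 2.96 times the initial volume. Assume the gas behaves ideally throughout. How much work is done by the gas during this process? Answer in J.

P₁ = nRT₁/V₁ = 2.08×8.314×270/33.8 = 138 kPa.
Adiabatic: TV^(γ−1) = const ⇒ T₂ = 270×(0.338)^0.330 = 189 K; PV^γ = const ⇒ P₂ = 32.6 kPa.
ΔU = nCvΔT = 2.08×25.2×(189−270) = -4260 J.
Q = 0 for an adiabatic process, so W = −ΔU = 4260 J.

4260 J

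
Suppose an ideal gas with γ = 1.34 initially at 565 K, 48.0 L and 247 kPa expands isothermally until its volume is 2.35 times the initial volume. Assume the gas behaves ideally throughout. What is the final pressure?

105 kPa

Isothermal: T stays 565 K; PV = const ⇒ V₂ = 113 L, P₂ = 105 kPa.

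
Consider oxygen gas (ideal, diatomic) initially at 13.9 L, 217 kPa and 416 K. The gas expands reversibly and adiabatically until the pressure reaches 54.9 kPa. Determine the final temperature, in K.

281 K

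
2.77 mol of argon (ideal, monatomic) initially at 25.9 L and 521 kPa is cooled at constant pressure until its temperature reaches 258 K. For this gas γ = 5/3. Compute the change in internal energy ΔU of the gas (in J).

T₁ = P₁V₁/(nR) = 521×25.9/(2.77×8.314) = 586 K.
Isobaric: P stays 521 kPa; V/T = const ⇒ T₂ = 258 K, V₂ = 11.4 L.
For an ideal gas ΔU = nCvΔT with Cv = (3/2)R = 12.5 J/(mol·K).
ΔU = 2.77×12.5×(258−586) = -11300 J.

-11300 J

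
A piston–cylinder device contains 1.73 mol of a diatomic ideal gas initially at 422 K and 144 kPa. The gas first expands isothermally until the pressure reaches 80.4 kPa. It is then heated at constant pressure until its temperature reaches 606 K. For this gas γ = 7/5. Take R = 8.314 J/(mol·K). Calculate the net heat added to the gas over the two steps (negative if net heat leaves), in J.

V₁ = nRT₁/P₁ = 1.73×8.314×422/144 = 42.2 L.
Step 1 — Isothermal: T stays 422 K; PV = const ⇒ V₂ = 75.5 L, P₂ = 80.4 kPa.
ΔU = 0 (ideal gas, T constant).
W = nRT ln(V₂/V₁) = 1.73×8.314×422×ln(1.79) = 3540 J.
Q = ΔU + W = 3540 J.
State after step 1: P = 80.4 kPa, V = 75.5 L, T = 422 K.
Step 2 — Isobaric: P stays 80.4 kPa; V/T = const ⇒ T₂ = 606 K, V₂ = 108 L.
W = PΔV = 80.4×(108−75.5) kPa·L = 2650 J.
ΔU = nCvΔT = 1.73×20.8×(606−422) = 6620 J.
Q = ΔU + W = nCpΔT = 9260 J.
Net over both steps: W = 6180 J, Q = 12800 J, ΔU = 6620 J.

12800 J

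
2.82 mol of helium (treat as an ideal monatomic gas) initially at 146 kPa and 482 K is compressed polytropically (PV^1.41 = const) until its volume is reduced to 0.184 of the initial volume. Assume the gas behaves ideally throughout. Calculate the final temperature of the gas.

965 K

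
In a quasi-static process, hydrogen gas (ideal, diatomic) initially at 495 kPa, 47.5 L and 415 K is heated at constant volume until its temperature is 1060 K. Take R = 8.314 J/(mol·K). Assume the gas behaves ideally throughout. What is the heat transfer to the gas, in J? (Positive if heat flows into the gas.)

n = P₁V₁/(RT₁) = 495×47.5/(8.314×415) = 6.81 mol.
Isochoric: V stays 47.5 L; P/T = const ⇒ T₂ = 1060 K, P₂ = 1260 kPa.
W = 0 (no volume change).
ΔU = nCvΔT = 6.81×20.8×(1060−415) = 91400 J.
Q = ΔU = 91400 J.

91400 J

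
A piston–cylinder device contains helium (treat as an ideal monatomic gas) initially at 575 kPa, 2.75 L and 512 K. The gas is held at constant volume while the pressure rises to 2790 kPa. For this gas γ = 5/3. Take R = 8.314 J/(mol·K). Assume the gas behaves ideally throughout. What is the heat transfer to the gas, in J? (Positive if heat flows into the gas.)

n = P₁V₁/(RT₁) = 575×2.75/(8.314×512) = 0.371 mol.
Isochoric: V stays 2.75 L; P/T = const ⇒ T₂ = 2480 K, P₂ = 2790 kPa.
W = 0 (no volume change).
ΔU = nCvΔT = 0.371×12.5×(2480−512) = 9140 J.
Q = ΔU = 9140 J.

9140 J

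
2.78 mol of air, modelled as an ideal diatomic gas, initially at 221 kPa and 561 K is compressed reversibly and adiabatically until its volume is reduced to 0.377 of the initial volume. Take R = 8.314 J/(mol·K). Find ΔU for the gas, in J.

15500 J

V₁ = nRT₁/P₁ = 2.78×8.314×561/221 = 58.7 L.
Adiabatic: TV^(γ−1) = const ⇒ T₂ = 561×(2.65)^0.400 = 829 K; PV^γ = const ⇒ P₂ = 866 kPa.
For an ideal gas ΔU = nCvΔT with Cv = (5/2)R = 20.8 J/(mol·K).
ΔU = 2.78×20.8×(829−561) = 15500 J.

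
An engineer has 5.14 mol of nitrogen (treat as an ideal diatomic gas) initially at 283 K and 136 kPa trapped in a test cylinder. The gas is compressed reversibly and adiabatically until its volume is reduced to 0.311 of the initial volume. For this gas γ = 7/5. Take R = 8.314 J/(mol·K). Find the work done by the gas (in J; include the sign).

-18000 J

V₁ = nRT₁/P₁ = 5.14×8.314×283/136 = 88.9 L.
Adiabatic: TV^(γ−1) = const ⇒ T₂ = 283×(3.22)^0.400 = 452 K; PV^γ = const ⇒ P₂ = 698 kPa.
ΔU = nCvΔT = 5.14×20.8×(452−283) = 18000 J.
Q = 0 for an adiabatic process, so W = −ΔU = -18000 J.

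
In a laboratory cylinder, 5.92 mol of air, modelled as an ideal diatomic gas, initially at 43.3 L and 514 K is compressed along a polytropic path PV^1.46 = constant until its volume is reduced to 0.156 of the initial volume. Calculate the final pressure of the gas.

8800 kPa

P₁ = nRT₁/V₁ = 5.92×8.314×514/43.3 = 584 kPa.
Polytropic n=1.46: T₂ = T₁(V₁/V₂)^(n−1) = 514×(6.41)^0.46 = 1210 K; P₂ = P₁(V₁/V₂)^n = 8800 kPa.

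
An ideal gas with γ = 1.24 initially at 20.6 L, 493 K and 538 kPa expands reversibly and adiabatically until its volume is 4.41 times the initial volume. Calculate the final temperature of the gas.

345 K

Adiabatic: TV^(γ−1) = const ⇒ T₂ = 493×(0.227)^0.240 = 345 K; PV^γ = const ⇒ P₂ = 85.4 kPa.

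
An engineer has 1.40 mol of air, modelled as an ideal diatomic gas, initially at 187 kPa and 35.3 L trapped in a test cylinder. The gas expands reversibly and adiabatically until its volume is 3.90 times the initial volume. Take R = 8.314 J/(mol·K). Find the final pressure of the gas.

27.8 kPa

T₁ = P₁V₁/(nR) = 187×35.3/(1.40×8.314) = 567 K.
Adiabatic: TV^(γ−1) = const ⇒ T₂ = 567×(0.256)^0.400 = 329 K; PV^γ = const ⇒ P₂ = 27.8 kPa.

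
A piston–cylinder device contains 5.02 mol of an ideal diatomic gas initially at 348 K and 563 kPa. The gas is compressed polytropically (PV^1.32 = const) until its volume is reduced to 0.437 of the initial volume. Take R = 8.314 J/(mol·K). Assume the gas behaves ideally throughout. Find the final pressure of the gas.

V₁ = nRT₁/P₁ = 5.02×8.314×348/563 = 25.8 L.
Polytropic n=1.32: T₂ = T₁(V₁/V₂)^(n−1) = 348×(2.29)^0.32 = 454 K; P₂ = P₁(V₁/V₂)^n = 1680 kPa.

1680 kPa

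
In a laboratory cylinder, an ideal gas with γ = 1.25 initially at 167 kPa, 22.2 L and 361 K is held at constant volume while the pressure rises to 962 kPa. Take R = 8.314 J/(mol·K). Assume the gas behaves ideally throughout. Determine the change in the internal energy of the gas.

70600 J

n = P₁V₁/(RT₁) = 167×22.2/(8.314×361) = 1.24 mol.
Isochoric: V stays 22.2 L; P/T = const ⇒ T₂ = 2080 K, P₂ = 962 kPa.
For an ideal gas ΔU = nCvΔT with Cv = R/(γ−1) = 33.3 J/(mol·K).
ΔU = 1.24×33.3×(2080−361) = 70600 J.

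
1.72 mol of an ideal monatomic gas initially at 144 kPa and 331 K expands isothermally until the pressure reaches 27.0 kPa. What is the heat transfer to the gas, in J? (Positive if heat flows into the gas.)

7920 J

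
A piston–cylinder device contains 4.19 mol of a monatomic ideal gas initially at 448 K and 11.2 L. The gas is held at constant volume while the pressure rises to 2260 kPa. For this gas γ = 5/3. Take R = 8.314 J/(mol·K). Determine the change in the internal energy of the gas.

14600 J

P₁ = nRT₁/V₁ = 4.19×8.314×448/11.2 = 1390 kPa.
Isochoric: V stays 11.2 L; P/T = const ⇒ T₂ = 727 K, P₂ = 2260 kPa.
For an ideal gas ΔU = nCvΔT with Cv = (3/2)R = 12.5 J/(mol·K).
ΔU = 4.19×12.5×(727−448) = 14600 J.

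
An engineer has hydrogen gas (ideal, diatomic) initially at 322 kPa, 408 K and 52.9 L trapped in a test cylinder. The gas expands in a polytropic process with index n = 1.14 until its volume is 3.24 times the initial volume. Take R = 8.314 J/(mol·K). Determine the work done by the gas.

18500 J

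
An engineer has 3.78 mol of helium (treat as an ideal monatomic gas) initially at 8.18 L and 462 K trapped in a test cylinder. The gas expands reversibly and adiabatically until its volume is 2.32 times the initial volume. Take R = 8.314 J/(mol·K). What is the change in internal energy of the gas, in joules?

-9350 J

P₁ = nRT₁/V₁ = 3.78×8.314×462/8.18 = 1770 kPa.
Adiabatic: TV^(γ−1) = const ⇒ T₂ = 462×(0.431)^0.667 = 264 K; PV^γ = const ⇒ P₂ = 437 kPa.
For an ideal gas ΔU = nCvΔT with Cv = (3/2)R = 12.5 J/(mol·K).
ΔU = 3.78×12.5×(264−462) = -9350 J.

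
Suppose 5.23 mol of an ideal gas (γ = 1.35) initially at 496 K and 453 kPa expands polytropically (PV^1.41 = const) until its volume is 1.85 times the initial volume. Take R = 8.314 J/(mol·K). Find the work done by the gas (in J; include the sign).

11700 J

V₁ = nRT₁/P₁ = 5.23×8.314×496/453 = 47.6 L.
Polytropic n=1.41: T₂ = T₁(V₁/V₂)^(n−1) = 496×(0.541)^0.41 = 385 K; P₂ = P₁(V₁/V₂)^n = 190 kPa.
W = (P₁V₁−P₂V₂)/(n−1) = (453×47.6−190×88.1)/0.41 = 11700 J.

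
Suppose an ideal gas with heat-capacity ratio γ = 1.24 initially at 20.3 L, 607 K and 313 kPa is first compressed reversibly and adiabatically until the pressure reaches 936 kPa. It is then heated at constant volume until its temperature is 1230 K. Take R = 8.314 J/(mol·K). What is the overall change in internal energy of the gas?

27200 J

n = P₁V₁/(RT₁) = 313×20.3/(8.314×607) = 1.26 mol.
Step 1 — Adiabatic: T₂/T₁ = (P₂/P₁)^((γ−1)/γ) ⇒ T₂ = 607×(2.99)^0.194 = 750 K; V₂ = 8.39 L.
ΔU = nCvΔT = 1.26×34.6×(750−607) = 6250 J.
Q = 0 for an adiabatic process, so W = −ΔU = -6250 J.
State after step 1: P = 936 kPa, V = 8.39 L, T = 750 K.
Step 2 — Isochoric: V stays 8.39 L; P/T = const ⇒ T₂ = 1230 K, P₂ = 1530 kPa.
W = 0 (no volume change).
ΔU = nCvΔT = 1.26×34.6×(1230−750) = 20900 J.
Q = ΔU = 20900 J.
Net over both steps: W = -6250 J, Q = 20900 J, ΔU = 27200 J.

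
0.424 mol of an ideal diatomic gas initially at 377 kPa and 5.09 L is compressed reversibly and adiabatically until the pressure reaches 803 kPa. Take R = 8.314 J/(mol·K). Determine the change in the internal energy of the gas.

1160 J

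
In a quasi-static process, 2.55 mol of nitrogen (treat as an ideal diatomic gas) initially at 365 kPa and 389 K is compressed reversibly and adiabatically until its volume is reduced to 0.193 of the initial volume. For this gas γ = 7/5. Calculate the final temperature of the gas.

751 K

V₁ = nRT₁/P₁ = 2.55×8.314×389/365 = 22.6 L.
Adiabatic: TV^(γ−1) = const ⇒ T₂ = 389×(5.18)^0.400 = 751 K; PV^γ = const ⇒ P₂ = 3650 kPa.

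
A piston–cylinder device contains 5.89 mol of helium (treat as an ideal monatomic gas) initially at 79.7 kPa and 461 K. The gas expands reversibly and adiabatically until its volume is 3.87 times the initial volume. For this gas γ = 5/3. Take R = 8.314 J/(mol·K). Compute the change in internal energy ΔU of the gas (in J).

V₁ = nRT₁/P₁ = 5.89×8.314×461/79.7 = 283 L.
Adiabatic: TV^(γ−1) = const ⇒ T₂ = 461×(0.258)^0.667 = 187 K; PV^γ = const ⇒ P₂ = 8.35 kPa.
For an ideal gas ΔU = nCvΔT with Cv = (3/2)R = 12.5 J/(mol·K).
ΔU = 5.89×12.5×(187−461) = -20100 J.

-20100 J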